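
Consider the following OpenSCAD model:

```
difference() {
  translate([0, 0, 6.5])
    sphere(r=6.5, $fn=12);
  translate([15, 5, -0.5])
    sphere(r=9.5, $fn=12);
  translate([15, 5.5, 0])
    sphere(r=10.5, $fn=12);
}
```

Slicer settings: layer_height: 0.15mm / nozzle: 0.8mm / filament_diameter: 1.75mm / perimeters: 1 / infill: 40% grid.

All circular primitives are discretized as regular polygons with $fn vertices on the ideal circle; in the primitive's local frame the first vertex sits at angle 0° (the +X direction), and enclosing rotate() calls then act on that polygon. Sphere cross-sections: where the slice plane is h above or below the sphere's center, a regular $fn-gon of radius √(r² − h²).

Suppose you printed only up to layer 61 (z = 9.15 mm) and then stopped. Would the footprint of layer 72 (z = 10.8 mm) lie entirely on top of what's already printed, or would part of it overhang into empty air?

entirely on top

Compare the two slices. At z = 9.15: the r=6.5 sphere contributes a regular 12-gon of circumradius √(6.5²−2.65²) = 5.935 (area = (12/2)·5.935²·sin(360°/12) = 105.68 mm²); the sphere at (15, 5) does not reach this height (|z−center|=9.650 > r=9.5); the r=10.5 sphere at (15, 5.5) contributes a regular 12-gon of circumradius √(10.5²−9.15²) = 5.150 (area = (12/2)·5.150²·sin(360°/12) = 79.58 mm²); After the difference (first − rest): starting from the r=6.5 sphere (105.68 mm²), the r=10.5 sphere at (15, 5.5) misses the remaining region (no effect) — area = 105.68 mm². At z = 10.8: the r=6.5 sphere contributes a regular 12-gon of circumradius √(6.5²−4.3²) = 4.874 (area = (12/2)·4.874²·sin(360°/12) = 71.28 mm²); the sphere at (15, 5) is not intersected at this z (|z−center|=11.300 > r=9.5); the sphere at (15, 5.5) does not reach this height (|z−center|=10.800 > r=10.5); Subtracting the remaining from the first: none of the subtracted shapes is present at this height, so the r=6.5 sphere is unchanged — area = 71.28 mm². Checking containment: the cross-section at z = 10.8 is a subset of the cross-section at z = 9.15.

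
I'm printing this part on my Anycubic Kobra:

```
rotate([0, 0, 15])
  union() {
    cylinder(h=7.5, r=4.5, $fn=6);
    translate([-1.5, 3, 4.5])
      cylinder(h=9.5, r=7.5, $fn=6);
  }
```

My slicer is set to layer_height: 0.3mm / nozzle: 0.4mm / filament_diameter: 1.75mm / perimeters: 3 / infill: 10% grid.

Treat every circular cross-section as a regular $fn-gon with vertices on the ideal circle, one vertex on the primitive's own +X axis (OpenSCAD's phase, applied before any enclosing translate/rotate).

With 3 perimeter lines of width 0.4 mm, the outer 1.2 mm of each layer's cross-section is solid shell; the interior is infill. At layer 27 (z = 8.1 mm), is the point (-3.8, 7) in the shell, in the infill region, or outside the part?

At z = 8.1 mm: the cylinder does not reach this height (z outside [0, 7.5]); the r=7.5 cylinder at (-1.5, 3) gives a regular 6-gon of circumradius 7.5 (constant along its height); Taking the union: only the r=7.5 cylinder at (-1.5, 3) is present, so the union is just that shape — 1 connected region; (rotated 15° about Z; rotation is an isometry so areas/perimeters/island counts are preserved). Overall, the cross-section is a single solid region. Undo the 15° rotation: the query point maps to (-1.859, 7.745) in the un-rotated model frame. The nearest boundary edge runs (2.25, 9.50)→(-5.25, 9.50); distance from the point to it = 1.75 mm. The point is inside the cross-section and 1.75 mm from the nearest boundary — more than the 1.2 mm shell width (3 × 0.4), so it's in the infill interior.

infill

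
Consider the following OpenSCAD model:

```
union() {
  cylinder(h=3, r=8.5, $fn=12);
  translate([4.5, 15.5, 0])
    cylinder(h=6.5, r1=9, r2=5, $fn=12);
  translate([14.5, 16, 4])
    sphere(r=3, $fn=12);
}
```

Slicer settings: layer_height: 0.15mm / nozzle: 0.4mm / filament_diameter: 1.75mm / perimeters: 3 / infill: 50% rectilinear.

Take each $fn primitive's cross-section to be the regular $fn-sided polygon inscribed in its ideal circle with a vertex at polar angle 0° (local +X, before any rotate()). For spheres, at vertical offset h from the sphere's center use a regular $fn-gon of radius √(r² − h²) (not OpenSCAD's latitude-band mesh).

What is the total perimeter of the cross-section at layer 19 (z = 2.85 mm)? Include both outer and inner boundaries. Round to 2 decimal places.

At z = 2.85 mm: the cylinder: section is a regular 12-gon, circumradius r=8.5 (perimeter = 2·12·8.500·sin(180°/12) = 52.80 mm); the cone at (4.5, 15.5) (r1=9→r2=5) has section circumradius 7.246 here — a regular 12-gon (perimeter = 2·12·7.246·sin(180°/12) = 45.01 mm); the r=3 sphere at (14.5, 16) slices to a regular 12-gon of circumradius 2.771 (√(r²−h²) with h=1.15 from center) (perimeter = 2·12·2.771·sin(180°/12) = 17.21 mm); Taking the union: the 3 present regions are separate (no shared area or edge), so areas and boundary lengths simply add and each stays a separate island — boundary = 115.02 mm. Overall, the cross-section has 3 separate islands. Total boundary length (outer) = 115.02 mm.

115.02 mm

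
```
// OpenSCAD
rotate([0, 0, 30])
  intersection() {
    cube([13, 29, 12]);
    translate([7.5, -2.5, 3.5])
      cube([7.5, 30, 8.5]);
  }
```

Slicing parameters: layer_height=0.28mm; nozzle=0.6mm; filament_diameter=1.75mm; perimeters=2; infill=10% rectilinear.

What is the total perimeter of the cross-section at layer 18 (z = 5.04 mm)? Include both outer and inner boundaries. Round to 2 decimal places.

At z = 5.04 mm: the cube is present — its section is the full 13×29 rectangle (perimeter 84.00 mm); the 7.5×30 cube at (7.5, -2.5) contributes its full rectangle (perimeter 75.00 mm); Keeping only the common overlap: the 7.5×30 cube at (7.5, -2.5) partially overlaps the 13×29 cube; clipping to the common part keeps 151.25 mm² — boundary = 66.00 mm; (whole slice rotated 30° about Z — lengths, areas and connectivity unchanged). Overall, the cross-section is a single solid region. Total boundary length (outer) = 66.00 mm.

66.00 mm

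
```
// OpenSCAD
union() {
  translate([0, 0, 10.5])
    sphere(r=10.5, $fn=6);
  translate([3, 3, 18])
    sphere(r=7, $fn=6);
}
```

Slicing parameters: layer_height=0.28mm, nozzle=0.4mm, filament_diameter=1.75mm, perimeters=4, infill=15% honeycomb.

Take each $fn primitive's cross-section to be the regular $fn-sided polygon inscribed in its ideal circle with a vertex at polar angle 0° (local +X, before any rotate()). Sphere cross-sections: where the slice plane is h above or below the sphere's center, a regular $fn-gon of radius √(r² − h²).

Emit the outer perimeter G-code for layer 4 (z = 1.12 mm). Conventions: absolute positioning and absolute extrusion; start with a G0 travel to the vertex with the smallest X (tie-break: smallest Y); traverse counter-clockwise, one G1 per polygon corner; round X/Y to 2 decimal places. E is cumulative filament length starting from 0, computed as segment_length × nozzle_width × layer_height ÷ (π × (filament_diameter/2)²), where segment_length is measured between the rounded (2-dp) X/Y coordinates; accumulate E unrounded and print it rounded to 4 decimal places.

At z = 1.12 mm: the sphere: section is a regular 6-gon, circumradius = √(r²−h²) = √(10.5²−9.38²) = 4.719; the sphere at (3, 3) is not intersected at this z (|z−center|=16.880 > r=7); Combining (union): only the r=10.5 sphere is present, so the union is just that shape — 1 connected region. The outline is a single polygon with 6 vertices. Extrusion per mm of travel: 0.4 × 0.28 / (π × 0.875²) = 0.046564. Accumulating E over each segment gives final E = 1.3191.

G0 X-4.72 Y0.00 Z1.12
G1 X-2.36 Y-4.09 E0.2199
G1 X2.36 Y-4.09 E0.4397
G1 X4.72 Y0.00 E0.6595
G1 X2.36 Y4.09 E0.8794
G1 X-2.36 Y4.09 E1.0992
G1 X-4.72 Y0.00 E1.3191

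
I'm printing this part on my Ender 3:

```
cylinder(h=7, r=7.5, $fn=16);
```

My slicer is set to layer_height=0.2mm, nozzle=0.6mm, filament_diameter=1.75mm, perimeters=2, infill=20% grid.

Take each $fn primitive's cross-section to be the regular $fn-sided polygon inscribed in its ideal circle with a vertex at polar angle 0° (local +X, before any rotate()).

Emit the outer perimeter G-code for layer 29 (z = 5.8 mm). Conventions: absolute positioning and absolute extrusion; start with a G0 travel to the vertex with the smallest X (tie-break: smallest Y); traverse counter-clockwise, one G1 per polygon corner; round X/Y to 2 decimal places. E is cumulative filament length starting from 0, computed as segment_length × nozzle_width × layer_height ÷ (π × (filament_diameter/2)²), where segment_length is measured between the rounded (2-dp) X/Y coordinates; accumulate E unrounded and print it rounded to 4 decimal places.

At z = 5.8 mm: the cylinder: section is a regular 16-gon, circumradius r=7.5. The outline is a single polygon with 16 vertices. Extrusion per mm of travel: 0.6 × 0.2 / (π × 0.875²) = 0.049890. Accumulating E over each segment gives final E = 2.3357.

G0 X-7.50 Y0.00 Z5.80
G1 X-6.93 Y-2.87 E0.1460
G1 X-5.30 Y-5.30 E0.2920
G1 X-2.87 Y-6.93 E0.4379
G1 X0.00 Y-7.50 E0.5839
G1 X2.87 Y-6.93 E0.7299
G1 X5.30 Y-5.30 E0.8759
G1 X6.93 Y-2.87 E1.0219
G1 X7.50 Y0.00 E1.1679
G1 X6.93 Y2.87 E1.3138
G1 X5.30 Y5.30 E1.4598
G1 X2.87 Y6.93 E1.6058
G1 X0.00 Y7.50 E1.7518
G1 X-2.87 Y6.93 E1.8978
G1 X-5.30 Y5.30 E2.0437
G1 X-6.93 Y2.87 E2.1897
G1 X-7.50 Y0.00 E2.3357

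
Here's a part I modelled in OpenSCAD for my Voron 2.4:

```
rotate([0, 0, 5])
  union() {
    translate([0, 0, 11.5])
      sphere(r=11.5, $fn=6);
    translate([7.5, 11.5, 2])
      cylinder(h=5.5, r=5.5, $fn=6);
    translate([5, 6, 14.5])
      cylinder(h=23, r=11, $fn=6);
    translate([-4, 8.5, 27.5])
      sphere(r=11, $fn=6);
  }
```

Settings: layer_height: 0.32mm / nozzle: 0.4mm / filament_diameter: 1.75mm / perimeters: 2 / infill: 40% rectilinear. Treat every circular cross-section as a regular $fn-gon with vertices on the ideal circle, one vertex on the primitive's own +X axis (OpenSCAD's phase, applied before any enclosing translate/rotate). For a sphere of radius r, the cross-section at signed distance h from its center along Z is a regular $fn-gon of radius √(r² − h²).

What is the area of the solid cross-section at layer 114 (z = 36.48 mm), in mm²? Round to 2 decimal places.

365.87 mm²

At z = 36.48 mm: the sphere is absent (|z−center|=24.980 > r=11.5); the cylinder at (7.5, 11.5) does not reach this height (z outside [2, 7.5]); the r=11 cylinder at (5, 6) gives a regular 6-gon of circumradius 11 (constant along its height) (area = (6/2)·11.000²·sin(360°/6) = 314.37 mm²); the r=11 sphere at (-4, 8.5) contributes a regular 6-gon of circumradius √(11²−8.98²) = 6.353 (area = (6/2)·6.353²·sin(360°/6) = 104.86 mm²); Combining (union): the regions partially overlap — summed areas 419.22 mm² minus the doubly-counted overlap 53.35 mm² gives 365.87 mm² — area = 365.87 mm²; (rotated 5° about Z; rotation is an isometry so areas/perimeters/island counts are preserved). Overall, the cross-section is a single solid region. Net area = 365.87 mm².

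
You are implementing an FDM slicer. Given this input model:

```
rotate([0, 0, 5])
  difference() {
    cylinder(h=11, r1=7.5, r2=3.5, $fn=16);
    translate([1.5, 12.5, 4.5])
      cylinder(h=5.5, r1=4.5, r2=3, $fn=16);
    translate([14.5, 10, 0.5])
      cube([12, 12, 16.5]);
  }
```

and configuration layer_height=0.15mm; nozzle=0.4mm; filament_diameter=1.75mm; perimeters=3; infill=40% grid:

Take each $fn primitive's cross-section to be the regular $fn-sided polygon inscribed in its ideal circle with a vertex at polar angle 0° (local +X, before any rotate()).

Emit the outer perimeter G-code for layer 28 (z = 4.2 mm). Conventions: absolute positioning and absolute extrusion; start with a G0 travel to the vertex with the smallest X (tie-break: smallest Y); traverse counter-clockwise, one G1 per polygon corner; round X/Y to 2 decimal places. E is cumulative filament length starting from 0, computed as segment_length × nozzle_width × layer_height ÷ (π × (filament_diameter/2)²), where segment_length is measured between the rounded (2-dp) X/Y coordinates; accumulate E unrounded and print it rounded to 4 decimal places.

At z = 4.2 mm: the cone (r1=7.5→r2=3.5) has section circumradius 5.973 here — a regular 16-gon; the cone at (1.5, 12.5) is not intersected at this z (z outside [4.5, 10]); the 12×12 cube at (14.5, 10) contributes its full rectangle; Taking the first minus the rest: starting from the cone, the 12×12 cube at (14.5, 10) misses the remaining region (no effect) — 1 connected region; (rotated 5° about Z; rotation is an isometry so areas/perimeters/island counts are preserved). The outline is a single polygon with 16 vertices. Extrusion per mm of travel: 0.4 × 0.15 / (π × 0.875²) = 0.024945. Accumulating E over each segment gives final E = 0.9306.

G0 X-5.95 Y-0.52 Z4.20
G1 X-5.30 Y-2.76 E0.0582
G1 X-3.84 Y-4.58 E0.1164
G1 X-1.80 Y-5.70 E0.1744
G1 X0.52 Y-5.95 E0.2326
G1 X2.76 Y-5.30 E0.2908
G1 X4.58 Y-3.84 E0.3490
G1 X5.70 Y-1.80 E0.4071
G1 X5.95 Y0.52 E0.4653
G1 X5.30 Y2.76 E0.5235
G1 X3.84 Y4.58 E0.5817
G1 X1.80 Y5.70 E0.6397
G1 X-0.52 Y5.95 E0.6979
G1 X-2.76 Y5.30 E0.7561
G1 X-4.58 Y3.84 E0.8143
G1 X-5.70 Y1.80 E0.8724
G1 X-5.95 Y-0.52 E0.9306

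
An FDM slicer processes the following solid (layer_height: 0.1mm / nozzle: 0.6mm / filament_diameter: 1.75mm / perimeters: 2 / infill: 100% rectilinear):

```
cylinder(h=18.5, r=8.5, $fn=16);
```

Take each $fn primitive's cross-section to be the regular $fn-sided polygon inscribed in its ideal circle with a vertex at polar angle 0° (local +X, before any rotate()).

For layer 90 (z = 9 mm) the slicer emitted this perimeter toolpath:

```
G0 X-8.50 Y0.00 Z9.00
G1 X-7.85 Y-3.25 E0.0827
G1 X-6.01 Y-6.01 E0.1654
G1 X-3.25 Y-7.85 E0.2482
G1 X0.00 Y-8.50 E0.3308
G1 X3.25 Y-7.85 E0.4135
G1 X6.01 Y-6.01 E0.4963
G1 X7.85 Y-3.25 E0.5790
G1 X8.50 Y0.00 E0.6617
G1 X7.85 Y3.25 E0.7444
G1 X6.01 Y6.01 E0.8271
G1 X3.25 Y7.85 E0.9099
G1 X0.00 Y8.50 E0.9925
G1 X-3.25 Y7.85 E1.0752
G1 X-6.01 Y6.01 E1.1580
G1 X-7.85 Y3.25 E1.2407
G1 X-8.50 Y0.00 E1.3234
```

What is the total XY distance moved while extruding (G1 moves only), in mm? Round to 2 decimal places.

53.05 mm

Sum the Euclidean lengths of each G1 segment: total = 53.05 mm.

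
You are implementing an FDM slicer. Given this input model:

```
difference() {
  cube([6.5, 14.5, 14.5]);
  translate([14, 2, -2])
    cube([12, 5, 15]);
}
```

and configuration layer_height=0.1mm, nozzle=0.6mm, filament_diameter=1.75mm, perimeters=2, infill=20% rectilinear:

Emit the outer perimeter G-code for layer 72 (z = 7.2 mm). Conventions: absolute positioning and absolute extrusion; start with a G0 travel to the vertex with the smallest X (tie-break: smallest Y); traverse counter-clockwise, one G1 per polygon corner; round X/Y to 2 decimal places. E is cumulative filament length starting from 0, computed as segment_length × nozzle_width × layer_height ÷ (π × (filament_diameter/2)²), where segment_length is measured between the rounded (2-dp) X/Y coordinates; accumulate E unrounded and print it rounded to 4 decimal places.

At z = 7.2 mm: the 6.5×14.5 cube contributes its full rectangle; the 12×5 cube at (14, 2) contributes its full rectangle; Taking the first minus the rest: starting from the 6.5×14.5 cube, the 12×5 cube at (14, 2) misses the remaining region (no effect) — 1 connected region. The outline is a single polygon with 4 vertices. Extrusion per mm of travel: 0.6 × 0.1 / (π × 0.875²) = 0.024945. Accumulating E over each segment gives final E = 1.0477.

G0 X0.00 Y0.00 Z7.20
G1 X6.50 Y0.00 E0.1621
G1 X6.50 Y14.50 E0.5238
G1 X0.00 Y14.50 E0.6860
G1 X0.00 Y0.00 E1.0477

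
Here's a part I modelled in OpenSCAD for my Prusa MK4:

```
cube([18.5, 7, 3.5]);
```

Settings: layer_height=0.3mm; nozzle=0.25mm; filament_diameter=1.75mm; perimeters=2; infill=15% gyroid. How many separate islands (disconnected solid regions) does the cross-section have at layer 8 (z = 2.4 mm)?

1

At z = 2.4 mm: the 18.5×7 cube contributes its full rectangle. Overall, the cross-section is a single solid region. Island count = 1.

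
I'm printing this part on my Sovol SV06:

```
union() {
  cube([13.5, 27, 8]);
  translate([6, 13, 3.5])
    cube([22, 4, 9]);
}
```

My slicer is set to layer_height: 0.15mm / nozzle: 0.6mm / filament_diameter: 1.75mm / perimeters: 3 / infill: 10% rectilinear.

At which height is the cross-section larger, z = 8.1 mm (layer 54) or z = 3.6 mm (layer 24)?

Layer 54 (z = 8.1): the cube is absent (z outside [0, 8]); the 22×4 cube at (6, 13) contributes its full rectangle (area 88.00 mm²); Merging all regions: only the 22×4 cube at (6, 13) is present, so the union is just that shape — area = 88.00 mm². So its area = 88.00 mm². Layer 24 (z = 3.6): the cube is present — its section is the full 13.5×27 rectangle (area 364.50 mm²); the 22×4 cube at (6, 13) contributes its full rectangle (area 88.00 mm²); Taking the union: the regions partially overlap — summed areas 452.50 mm² minus the doubly-counted overlap 30.00 mm² gives 422.50 mm² — area = 422.50 mm². So its area = 422.50 mm². Layer 24 is larger (422.50 vs 88.00 mm²).

layer 24 (z = 3.6 mm)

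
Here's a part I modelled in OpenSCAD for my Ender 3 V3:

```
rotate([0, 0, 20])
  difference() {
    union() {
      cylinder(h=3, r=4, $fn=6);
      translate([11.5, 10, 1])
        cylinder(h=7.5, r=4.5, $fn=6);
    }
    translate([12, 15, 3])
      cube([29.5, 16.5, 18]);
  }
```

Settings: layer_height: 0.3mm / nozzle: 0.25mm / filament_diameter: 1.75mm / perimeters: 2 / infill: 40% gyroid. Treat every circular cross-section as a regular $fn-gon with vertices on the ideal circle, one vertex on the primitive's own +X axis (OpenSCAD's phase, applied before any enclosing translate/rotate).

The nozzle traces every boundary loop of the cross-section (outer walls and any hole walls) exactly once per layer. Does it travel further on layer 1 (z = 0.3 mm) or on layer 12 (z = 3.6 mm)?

layer 12 (z = 3.6 mm)

Layer 1 (z = 0.3): the cylinder: section is a regular 6-gon, circumradius r=4 (perimeter = 2·6·4.000·sin(180°/6) = 24.00 mm); the cylinder at (11.5, 10) is not intersected at this z (z outside [1, 8.5]); Taking the union: only the r=4 cylinder is present, so the union is just that shape — boundary = 24.00 mm; the cube at (12, 15) does not reach this height (z outside [3, 21]); Subtracting the remaining from the first: none of the subtracted shapes is present at this height, so that combined region is unchanged — boundary = 24.00 mm; (whole slice rotated 20° about Z — lengths, areas and connectivity unchanged). So its perimeter = 24.00 mm. Layer 12 (z = 3.6): the cylinder is absent (z outside [0, 3]); the r=4.5 cylinder at (11.5, 10) gives a regular 6-gon of circumradius 4.5 (constant along its height) (perimeter = 2·6·4.500·sin(180°/6) = 27.00 mm); Combining (union): only the r=4.5 cylinder at (11.5, 10) is present, so the union is just that shape — boundary = 27.00 mm; the cube at (12, 15) is present — its section is the full 29.5×16.5 rectangle (perimeter 92.00 mm); Taking the first minus the rest: starting from the result so far, the 29.5×16.5 cube at (12, 15) misses the remaining region (no effect) — boundary = 27.00 mm; (rotated 20° about Z; rotation is an isometry so areas/perimeters/island counts are preserved). So its perimeter = 27.00 mm. Layer 12 is larger (27.00 vs 24.00 mm).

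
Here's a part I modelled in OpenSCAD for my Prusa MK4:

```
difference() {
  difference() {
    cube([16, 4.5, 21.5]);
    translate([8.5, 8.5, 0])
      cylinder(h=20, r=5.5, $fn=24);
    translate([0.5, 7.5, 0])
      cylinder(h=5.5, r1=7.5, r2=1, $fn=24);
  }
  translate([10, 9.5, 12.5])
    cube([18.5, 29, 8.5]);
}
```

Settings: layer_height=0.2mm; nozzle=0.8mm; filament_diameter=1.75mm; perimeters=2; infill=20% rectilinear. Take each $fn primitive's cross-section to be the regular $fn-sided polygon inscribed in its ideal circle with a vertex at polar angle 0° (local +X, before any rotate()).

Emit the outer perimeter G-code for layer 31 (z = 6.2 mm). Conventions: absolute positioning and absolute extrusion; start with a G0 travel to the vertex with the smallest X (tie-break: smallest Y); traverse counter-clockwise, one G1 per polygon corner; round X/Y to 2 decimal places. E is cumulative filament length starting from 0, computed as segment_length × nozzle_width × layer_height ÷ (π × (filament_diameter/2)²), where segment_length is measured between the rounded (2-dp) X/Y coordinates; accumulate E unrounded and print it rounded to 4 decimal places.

G0 X0.00 Y0.00 Z6.20
G1 X16.00 Y0.00 E1.0643
G1 X16.00 Y4.50 E1.3637
G1 X12.24 Y4.50 E1.6138
G1 X11.25 Y3.74 E1.6968
G1 X9.92 Y3.19 E1.7925
G1 X8.50 Y3.00 E1.8878
G1 X7.08 Y3.19 E1.9831
G1 X5.75 Y3.74 E2.0789
G1 X4.76 Y4.50 E2.1619
G1 X0.00 Y4.50 E2.4785
G1 X0.00 Y0.00 E2.7779

At z = 6.2 mm: the cube (footprint 16×4.5) is included at this height; the r=5.5 cylinder at (8.5, 8.5) contributes a regular 24-gon of circumradius 5.5; the cone at (0.5, 7.5) is not intersected at this z (z outside [0, 5.5]); Subtracting the remaining from the first: starting from the 16×4.5 cube, the r=5.5 cylinder at (8.5, 8.5) partially overlaps it — only the 7.52 mm² overlap (of its 93.95 mm²) is removed, clipping the outline — 1 connected region; the cube at (10, 9.5) does not reach this height (z outside [12.5, 21]); Taking the first minus the rest: none of the subtracted shapes is present at this height, so the result so far is unchanged — 1 connected region. The outline is a single polygon with 11 vertices. Extrusion per mm of travel: 0.8 × 0.2 / (π × 0.875²) = 0.066520. Accumulating E over each segment gives final E = 2.7779.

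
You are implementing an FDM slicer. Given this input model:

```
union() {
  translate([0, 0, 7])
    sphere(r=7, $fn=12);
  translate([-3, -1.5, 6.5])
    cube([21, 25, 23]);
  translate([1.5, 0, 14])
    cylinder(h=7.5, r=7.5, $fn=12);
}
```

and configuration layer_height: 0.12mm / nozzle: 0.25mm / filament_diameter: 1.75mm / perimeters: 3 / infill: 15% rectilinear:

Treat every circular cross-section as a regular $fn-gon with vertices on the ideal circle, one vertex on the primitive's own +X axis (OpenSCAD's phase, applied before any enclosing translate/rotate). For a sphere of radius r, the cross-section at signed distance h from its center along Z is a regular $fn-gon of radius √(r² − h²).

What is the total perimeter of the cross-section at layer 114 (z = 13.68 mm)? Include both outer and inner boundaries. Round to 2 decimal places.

At z = 13.68 mm: the r=7 sphere slices to a regular 12-gon of circumradius 2.092 (√(r²−h²) with h=6.68 from center) (perimeter = 2·12·2.092·sin(180°/12) = 13.00 mm); the 21×25 cube at (-3, -1.5) contributes its full rectangle (perimeter 92.00 mm); the cylinder at (1.5, 0) is absent (z outside [14, 21.5]); Taking the union: the regions partially overlap (shared area 12.09 mm²), so the edge portions inside another operand are dropped and the merged outline is re-measured after clipping — boundary = 92.33 mm. Overall, the cross-section is a single solid region. Total boundary length (outer) = 92.33 mm.

92.33 mm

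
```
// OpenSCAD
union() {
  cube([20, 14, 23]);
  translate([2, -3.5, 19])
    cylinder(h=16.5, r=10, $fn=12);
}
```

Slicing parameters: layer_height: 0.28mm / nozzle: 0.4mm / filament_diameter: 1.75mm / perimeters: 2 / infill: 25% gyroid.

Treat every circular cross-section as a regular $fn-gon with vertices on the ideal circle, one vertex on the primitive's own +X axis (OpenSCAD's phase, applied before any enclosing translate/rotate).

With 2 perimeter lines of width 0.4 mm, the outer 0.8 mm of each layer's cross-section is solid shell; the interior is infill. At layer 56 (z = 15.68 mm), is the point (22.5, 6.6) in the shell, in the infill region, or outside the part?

At z = 15.68 mm: the cube is present — its section is the full 20×14 rectangle; the cylinder at (2, -3.5) is absent (z outside [19, 35.5]); Merging all regions: only the 20×14 cube is present, so the union is just that shape — 1 connected region. Overall, the cross-section is a single solid region. The nearest boundary edge runs (20.00, 0.00)→(20.00, 14.00); distance from the point to it = 2.50 mm. The point is not inside any of the regions above, so it lies outside the cross-section (2.50 mm from the nearest boundary).

outside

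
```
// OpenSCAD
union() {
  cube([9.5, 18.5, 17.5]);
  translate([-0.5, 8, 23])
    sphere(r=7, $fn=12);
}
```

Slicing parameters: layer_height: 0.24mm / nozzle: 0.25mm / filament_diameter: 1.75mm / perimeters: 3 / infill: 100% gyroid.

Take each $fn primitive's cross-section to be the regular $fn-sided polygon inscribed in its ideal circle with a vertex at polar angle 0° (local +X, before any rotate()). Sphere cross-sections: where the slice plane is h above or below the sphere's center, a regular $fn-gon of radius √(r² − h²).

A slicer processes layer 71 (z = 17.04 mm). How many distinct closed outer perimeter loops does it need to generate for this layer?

At z = 17.04 mm: the cube is present — its section is the full 9.5×18.5 rectangle; the sphere at (-0.5, 8): section is a regular 12-gon, circumradius = √(r²−h²) = √(7²−5.96²) = 3.671; Merging all regions: the regions partially overlap (shared area 16.61 mm²), so overlapping operands fuse into one piece — 1 connected region. The result has 1 disconnected region.

1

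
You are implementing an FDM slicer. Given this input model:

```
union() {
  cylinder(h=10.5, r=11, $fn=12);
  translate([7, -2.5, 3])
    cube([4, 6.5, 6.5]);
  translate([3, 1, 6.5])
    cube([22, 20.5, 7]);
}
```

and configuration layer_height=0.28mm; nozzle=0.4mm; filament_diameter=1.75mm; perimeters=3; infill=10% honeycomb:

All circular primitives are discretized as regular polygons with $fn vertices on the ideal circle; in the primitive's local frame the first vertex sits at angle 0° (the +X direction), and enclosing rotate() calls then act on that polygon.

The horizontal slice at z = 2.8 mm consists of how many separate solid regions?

1

At z = 2.8 mm: the r=11 cylinder gives a regular 12-gon of circumradius 11 (constant along its height); the cube at (7, -2.5) is not intersected at this z (z outside [3, 9.5]); the cube at (3, 1) does not reach this height (z outside [6.5, 13.5]); Taking the union: only the r=11 cylinder is present, so the union is just that shape — 1 connected region. The result has 1 disconnected region.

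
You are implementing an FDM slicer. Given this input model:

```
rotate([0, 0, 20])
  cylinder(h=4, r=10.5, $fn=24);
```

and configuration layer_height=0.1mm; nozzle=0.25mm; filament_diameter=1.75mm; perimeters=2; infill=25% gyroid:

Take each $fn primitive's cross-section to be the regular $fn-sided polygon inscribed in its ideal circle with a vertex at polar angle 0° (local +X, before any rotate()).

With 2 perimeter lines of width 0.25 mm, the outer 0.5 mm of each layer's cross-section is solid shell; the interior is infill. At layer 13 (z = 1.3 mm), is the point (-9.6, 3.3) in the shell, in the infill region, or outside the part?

At z = 1.3 mm: the r=10.5 cylinder contributes a regular 24-gon of circumradius 10.5; (whole slice rotated 20° about Z — lengths, areas and connectivity unchanged). Overall, the cross-section is a single solid region. Undo the 20° rotation: the query point maps to (-7.892, 6.384) in the un-rotated model frame. The nearest boundary edge runs (-7.42, 7.42)→(-9.09, 5.25); distance from the point to it = 0.26 mm. The point is inside the cross-section, 0.26 mm from the nearest boundary — within the 0.5 mm shell band (2 × 0.25).

shell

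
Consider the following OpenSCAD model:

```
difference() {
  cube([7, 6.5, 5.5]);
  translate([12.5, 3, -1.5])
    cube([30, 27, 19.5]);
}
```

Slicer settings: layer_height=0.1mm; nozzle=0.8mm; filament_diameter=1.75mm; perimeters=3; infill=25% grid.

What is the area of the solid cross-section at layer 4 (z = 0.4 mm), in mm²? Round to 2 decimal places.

At z = 0.4 mm: the cube (footprint 7×6.5) is included at this height (area 45.50 mm²); the cube at (12.5, 3) is present — its section is the full 30×27 rectangle (area 810.00 mm²); Taking the first minus the rest: starting from the 7×6.5 cube (45.50 mm²), the 30×27 cube at (12.5, 3) misses the remaining region (no effect) — area = 45.50 mm². Overall, the cross-section is a single solid region. Net area = 45.50 mm².

45.50 mm²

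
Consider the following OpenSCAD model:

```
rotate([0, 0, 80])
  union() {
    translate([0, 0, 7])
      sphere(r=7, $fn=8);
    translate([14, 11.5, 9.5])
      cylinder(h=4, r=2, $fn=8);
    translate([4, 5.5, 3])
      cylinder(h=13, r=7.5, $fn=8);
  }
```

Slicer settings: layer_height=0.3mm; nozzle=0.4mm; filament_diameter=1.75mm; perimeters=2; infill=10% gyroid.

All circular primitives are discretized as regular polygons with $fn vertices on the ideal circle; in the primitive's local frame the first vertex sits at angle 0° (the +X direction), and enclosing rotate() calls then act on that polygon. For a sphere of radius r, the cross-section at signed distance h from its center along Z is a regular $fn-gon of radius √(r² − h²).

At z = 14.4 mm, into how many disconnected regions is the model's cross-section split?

1

At z = 14.4 mm: the sphere does not reach this height (|z−center|=7.400 > r=7); the cylinder at (14, 11.5) is not intersected at this z (z outside [9.5, 13.5]); the r=7.5 cylinder at (4, 5.5) contributes a regular 8-gon of circumradius 7.5; Taking the union: only the r=7.5 cylinder at (4, 5.5) is present, so the union is just that shape — 1 connected region; (rotated 80° about Z; rotation is an isometry so areas/perimeters/island counts are preserved). The result has 1 disconnected region.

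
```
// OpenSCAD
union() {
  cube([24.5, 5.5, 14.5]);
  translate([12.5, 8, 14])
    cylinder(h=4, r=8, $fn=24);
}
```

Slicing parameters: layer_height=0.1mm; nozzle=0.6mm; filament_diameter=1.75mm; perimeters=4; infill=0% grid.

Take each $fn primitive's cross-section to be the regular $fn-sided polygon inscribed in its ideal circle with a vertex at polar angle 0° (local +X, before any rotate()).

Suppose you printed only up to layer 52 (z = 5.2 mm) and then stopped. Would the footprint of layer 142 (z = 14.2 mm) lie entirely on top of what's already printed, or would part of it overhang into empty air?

part overhangs

Compare the two slices. At z = 5.2: the 24.5×5.5 cube contributes its full rectangle (area 134.75 mm²); the cylinder at (12.5, 8) is absent (z outside [14, 18]); Merging all regions: only the 24.5×5.5 cube is present, so the union is just that shape — area = 134.75 mm². At z = 14.2: the cube is present — its section is the full 24.5×5.5 rectangle (area 134.75 mm²); the r=8 cylinder at (12.5, 8) gives a regular 24-gon of circumradius 8 (constant along its height) (area = (24/2)·8.000²·sin(360°/24) = 198.77 mm²); Combining (union): the regions partially overlap — summed areas 333.52 mm² minus the doubly-counted overlap 60.26 mm² gives 273.26 mm² — area = 273.26 mm². Checking containment: at z = 14.2 the cross-section extends beyond the z = 5.2 cross-section by about 138.51 mm².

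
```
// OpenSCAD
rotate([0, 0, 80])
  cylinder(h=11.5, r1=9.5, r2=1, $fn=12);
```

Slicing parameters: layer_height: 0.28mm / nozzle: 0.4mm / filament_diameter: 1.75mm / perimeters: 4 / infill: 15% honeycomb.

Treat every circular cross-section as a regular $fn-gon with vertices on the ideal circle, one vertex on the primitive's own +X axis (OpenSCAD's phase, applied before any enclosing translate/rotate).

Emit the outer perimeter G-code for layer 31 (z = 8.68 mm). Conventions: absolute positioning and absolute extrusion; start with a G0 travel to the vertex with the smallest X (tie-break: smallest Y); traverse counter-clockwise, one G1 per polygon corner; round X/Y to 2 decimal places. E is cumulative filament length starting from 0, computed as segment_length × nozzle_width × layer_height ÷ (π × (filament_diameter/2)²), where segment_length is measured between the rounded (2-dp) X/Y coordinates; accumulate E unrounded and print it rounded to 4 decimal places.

G0 X-3.04 Y0.54 Z8.68
G1 X-2.90 Y-1.05 E0.0743
G1 X-1.98 Y-2.36 E0.1489
G1 X-0.54 Y-3.04 E0.2230
G1 X1.05 Y-2.90 E0.2973
G1 X2.36 Y-1.98 E0.3719
G1 X3.04 Y-0.54 E0.4460
G1 X2.90 Y1.05 E0.5204
G1 X1.98 Y2.36 E0.5949
G1 X0.54 Y3.04 E0.6690
G1 X-1.05 Y2.90 E0.7434
G1 X-2.36 Y1.98 E0.8179
G1 X-3.04 Y0.54 E0.8921

At z = 8.68 mm: the cone (r1=9.5→r2=1) has section circumradius 3.084 here — a regular 12-gon; (rotated 80° about Z; rotation is an isometry so areas/perimeters/island counts are preserved). The outline is a single polygon with 12 vertices. Extrusion per mm of travel: 0.4 × 0.28 / (π × 0.875²) = 0.046564. Accumulating E over each segment gives final E = 0.8921.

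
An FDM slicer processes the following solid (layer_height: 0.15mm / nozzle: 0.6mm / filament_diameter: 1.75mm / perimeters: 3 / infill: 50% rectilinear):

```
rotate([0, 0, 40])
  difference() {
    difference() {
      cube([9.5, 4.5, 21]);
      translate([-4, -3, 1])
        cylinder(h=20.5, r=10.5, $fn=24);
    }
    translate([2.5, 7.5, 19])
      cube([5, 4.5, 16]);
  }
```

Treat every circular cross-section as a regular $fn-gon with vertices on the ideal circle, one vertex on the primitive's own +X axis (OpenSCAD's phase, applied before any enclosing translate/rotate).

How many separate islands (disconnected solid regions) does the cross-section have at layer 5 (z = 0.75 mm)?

1

At z = 0.75 mm: the cube (footprint 9.5×4.5) is included at this height; the cylinder at (-4, -3) is not intersected at this z (z outside [1, 21.5]); Subtracting the remaining from the first: none of the subtracted shapes is present at this height, so the 9.5×4.5 cube is unchanged — 1 connected region; the cube at (2.5, 7.5) does not reach this height (z outside [19, 35]); After the difference (first − rest): none of the subtracted shapes is present at this height, so that combined region is unchanged — 1 connected region; (whole slice rotated 40° about Z — lengths, areas and connectivity unchanged). Overall, the cross-section is a single solid region. Island count = 1.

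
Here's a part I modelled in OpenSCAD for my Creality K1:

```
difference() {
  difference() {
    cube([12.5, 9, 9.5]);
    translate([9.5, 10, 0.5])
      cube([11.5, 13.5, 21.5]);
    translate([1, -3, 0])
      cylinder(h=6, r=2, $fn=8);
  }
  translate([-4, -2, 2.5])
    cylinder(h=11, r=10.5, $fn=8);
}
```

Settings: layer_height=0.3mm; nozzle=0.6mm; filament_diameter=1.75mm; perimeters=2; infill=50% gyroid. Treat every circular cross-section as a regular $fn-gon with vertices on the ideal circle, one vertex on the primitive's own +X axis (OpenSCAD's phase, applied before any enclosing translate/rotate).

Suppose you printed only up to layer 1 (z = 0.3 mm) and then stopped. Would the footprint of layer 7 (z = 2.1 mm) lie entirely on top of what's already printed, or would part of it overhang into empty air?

entirely on top

Compare the two slices. At z = 0.3: the 12.5×9 cube contributes its full rectangle (area 112.50 mm²); the cube at (9.5, 10) is absent (z outside [0.5, 22]); the cylinder at (1, -3): section is a regular 8-gon, circumradius r=2 (area = (8/2)·2.000²·sin(360°/8) = 11.31 mm²); Taking the first minus the rest: starting from the 12.5×9 cube (112.50 mm²), the r=2 cylinder at (1, -3) misses the remaining region (no effect) — area = 112.50 mm²; the cylinder at (-4, -2) is absent (z outside [2.5, 13.5]); After the difference (first − rest): none of the subtracted shapes is present at this height, so the result so far is unchanged — area = 112.50 mm². At z = 2.1: the cube is present — its section is the full 12.5×9 rectangle (area 112.50 mm²); the cube at (9.5, 10) (footprint 11.5×13.5) is included at this height (area 155.25 mm²); the cylinder at (1, -3): section is a regular 8-gon, circumradius r=2 (area = (8/2)·2.000²·sin(360°/8) = 11.31 mm²); After the difference (first − rest): starting from the 12.5×9 cube (112.50 mm²), the 11.5×13.5 cube at (9.5, 10) misses the remaining region (no effect); the r=2 cylinder at (1, -3) misses the remaining region (no effect) — area = 112.50 mm²; the cylinder at (-4, -2) is absent (z outside [2.5, 13.5]); Subtracting the remaining from the first: none of the subtracted shapes is present at this height, so the result so far is unchanged — area = 112.50 mm². Checking containment: the cross-section at z = 2.1 is a subset of the cross-section at z = 0.3.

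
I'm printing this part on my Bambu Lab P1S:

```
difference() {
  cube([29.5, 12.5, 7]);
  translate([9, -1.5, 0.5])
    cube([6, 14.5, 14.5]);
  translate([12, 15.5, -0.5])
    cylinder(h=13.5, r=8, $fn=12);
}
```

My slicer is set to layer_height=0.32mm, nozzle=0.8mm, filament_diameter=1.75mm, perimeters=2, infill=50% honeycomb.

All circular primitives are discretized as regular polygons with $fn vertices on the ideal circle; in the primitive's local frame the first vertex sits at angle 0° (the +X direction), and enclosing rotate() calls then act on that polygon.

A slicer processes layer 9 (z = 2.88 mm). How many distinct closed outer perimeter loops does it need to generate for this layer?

2

At z = 2.88 mm: the cube (footprint 29.5×12.5) is included at this height; the cube at (9, -1.5) (footprint 6×14.5) is included at this height; the r=8 cylinder at (12, 15.5) contributes a regular 12-gon of circumradius 8; Subtracting the remaining from the first: starting from the 29.5×12.5 cube, the 6×14.5 cube at (9, -1.5) partially overlaps it — only the 75.00 mm² overlap (of its 87.00 mm²) is removed, clipping the outline; the r=8 cylinder at (12, 15.5) partially overlaps it — only the 22.82 mm² overlap (of its 192.00 mm²) is removed, clipping the outline — 2 connected regions. The result has 2 disconnected regions.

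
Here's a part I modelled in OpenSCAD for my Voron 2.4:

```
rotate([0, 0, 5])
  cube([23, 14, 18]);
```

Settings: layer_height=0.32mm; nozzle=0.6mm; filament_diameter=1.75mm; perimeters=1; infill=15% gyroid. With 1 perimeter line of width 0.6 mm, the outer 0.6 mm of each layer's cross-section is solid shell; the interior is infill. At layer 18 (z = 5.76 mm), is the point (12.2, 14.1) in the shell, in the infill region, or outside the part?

infill

At z = 5.76 mm: the cube (footprint 23×14) is included at this height; (rotated 5° about Z; rotation is an isometry so areas/perimeters/island counts are preserved). Overall, the cross-section is a single solid region. Undo the 5° rotation: the query point maps to (13.382, 12.983) in the un-rotated model frame. The nearest boundary edge runs (23.00, 14.00)→(0.00, 14.00); distance from the point to it = 1.02 mm. The point is inside the cross-section and 1.02 mm from the nearest boundary — more than the 0.6 mm shell width (1 × 0.6), so it's in the infill interior.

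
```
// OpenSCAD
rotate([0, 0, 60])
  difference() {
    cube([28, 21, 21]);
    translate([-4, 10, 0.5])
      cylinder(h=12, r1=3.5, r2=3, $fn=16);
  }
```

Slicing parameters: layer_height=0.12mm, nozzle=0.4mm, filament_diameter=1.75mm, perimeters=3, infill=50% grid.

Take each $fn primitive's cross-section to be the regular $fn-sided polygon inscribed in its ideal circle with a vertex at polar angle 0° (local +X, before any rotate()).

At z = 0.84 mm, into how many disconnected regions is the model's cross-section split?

At z = 0.84 mm: the 28×21 cube contributes its full rectangle; the cone at (-4, 10): at t=0.028 of its height the radius interpolates to r₁+(r₂−r₁)t = 3.486, giving a regular 16-gon of that circumradius; Subtracting the remaining from the first: starting from the 28×21 cube, the cone at (-4, 10) misses the remaining region (no effect) — 1 connected region; (rotated 60° about Z; rotation is an isometry so areas/perimeters/island counts are preserved). The result has 1 disconnected region.

1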